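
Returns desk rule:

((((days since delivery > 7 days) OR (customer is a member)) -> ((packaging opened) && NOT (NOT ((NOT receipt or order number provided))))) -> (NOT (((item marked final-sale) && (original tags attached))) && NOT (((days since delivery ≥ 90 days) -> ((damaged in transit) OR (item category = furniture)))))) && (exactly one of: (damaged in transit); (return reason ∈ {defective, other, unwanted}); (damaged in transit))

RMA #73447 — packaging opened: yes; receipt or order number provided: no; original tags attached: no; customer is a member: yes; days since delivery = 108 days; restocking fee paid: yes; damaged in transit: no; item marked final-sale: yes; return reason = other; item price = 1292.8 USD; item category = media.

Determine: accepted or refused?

Accepted

Atomic conditions:
  days since delivery > 7 days: 108 > 7 is true
  customer is a member: yes → true
  packaging opened: yes → true
  NOT receipt or order number provided: no → true
  item marked final-sale: yes → true
  original tags attached: no → false
  days since delivery ≥ 90 days: 108 ≥ 90 is true
  damaged in transit: no → false
  item category = furniture: media == furniture is false
  return reason ∈ {defective, other, unwanted}: other is in the set → true
Combine:
[1.1.1] true OR true = true
[1.1.2.2.1] NOT true = false
[1.1.2.2] NOT false = true
[1.1.2] true AND true = true
[1.1] true → true = true
[1.2.1.1] true AND false = false
[1.2.1] NOT false = true
[1.2.2.1.2] false OR false = false
[1.2.2.1] true → false = false
[1.2.2] NOT false = true
[1.2] true AND true = true
[1] true → true = true
[2] exactly-one(false, true, false) = true
[root] true AND true = true
Overall: true → accepted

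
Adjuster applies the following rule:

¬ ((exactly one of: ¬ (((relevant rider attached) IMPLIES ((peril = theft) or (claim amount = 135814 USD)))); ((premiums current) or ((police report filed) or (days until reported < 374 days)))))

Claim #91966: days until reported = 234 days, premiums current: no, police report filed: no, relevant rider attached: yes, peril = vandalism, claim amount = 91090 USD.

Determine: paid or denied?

Atomic conditions:
  relevant rider attached: yes → true
  peril = theft: vandalism == theft is false
  claim amount = 135814 USD: 91090 == 135814 is false
  premiums current: no → false
  police report filed: no → false
  days until reported < 374 days: 234 < 374 is true
Combine:
[1.1.1.2] false OR false = false
[1.1.1] true → false = false
[1.1] NOT false = true
[1.2.2] false OR true = true
[1.2] false OR true = true
[1] exactly-one(true, true) = false
[root] NOT false = true
Overall: true → paid

Paid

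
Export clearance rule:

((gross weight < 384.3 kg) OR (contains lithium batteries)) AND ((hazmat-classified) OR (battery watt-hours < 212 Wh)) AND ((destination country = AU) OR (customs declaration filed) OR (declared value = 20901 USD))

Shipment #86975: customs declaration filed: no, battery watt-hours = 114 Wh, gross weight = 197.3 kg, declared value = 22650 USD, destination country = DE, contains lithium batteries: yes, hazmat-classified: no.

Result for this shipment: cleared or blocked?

Atomic conditions:
  gross weight < 384.3 kg: 197.3 < 384.3 is true
  contains lithium batteries: yes → true
  hazmat-classified: no → false
  battery watt-hours < 212 Wh: 114 < 212 is true
  destination country = AU: DE == AU is false
  customs declaration filed: no → false
  declared value = 20901 USD: 22650 == 20901 is false
Combine:
[1] true OR true = true
[2] false OR true = true
[3] false OR false OR false = false
[root] true AND true AND false = false
Overall: false → blocked

Blocked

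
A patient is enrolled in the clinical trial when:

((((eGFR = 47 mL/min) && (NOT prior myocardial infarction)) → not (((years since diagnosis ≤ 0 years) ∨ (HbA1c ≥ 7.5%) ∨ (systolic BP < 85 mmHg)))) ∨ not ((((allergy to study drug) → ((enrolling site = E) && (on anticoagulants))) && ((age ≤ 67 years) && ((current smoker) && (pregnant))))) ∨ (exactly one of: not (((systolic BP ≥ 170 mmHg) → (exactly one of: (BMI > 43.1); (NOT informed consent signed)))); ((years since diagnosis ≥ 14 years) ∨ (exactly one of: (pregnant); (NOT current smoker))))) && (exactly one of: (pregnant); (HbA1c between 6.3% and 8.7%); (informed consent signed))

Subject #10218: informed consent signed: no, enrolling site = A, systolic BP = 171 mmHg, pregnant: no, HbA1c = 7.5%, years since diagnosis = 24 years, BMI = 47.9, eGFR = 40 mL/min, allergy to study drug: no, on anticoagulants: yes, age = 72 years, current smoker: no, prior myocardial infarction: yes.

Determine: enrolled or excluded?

Atomic conditions:
  eGFR = 47 mL/min: 40 == 47 is false
  NOT prior myocardial infarction: yes → false
  years since diagnosis ≤ 0 years: 24 ≤ 0 is false
  HbA1c ≥ 7.5%: 7.5 ≥ 7.5 is true
  systolic BP < 85 mmHg: 171 < 85 is false
  allergy to study drug: no → false
  enrolling site = E: A == E is false
  on anticoagulants: yes → true
  age ≤ 67 years: 72 ≤ 67 is false
  current smoker: no → false
  pregnant: no → false
  systolic BP ≥ 170 mmHg: 171 ≥ 170 is true
  BMI > 43.1: 47.9 > 43.1 is true
  NOT informed consent signed: no → true
  years since diagnosis ≥ 14 years: 24 ≥ 14 is true
  NOT current smoker: no → true
  HbA1c between 6.3% and 8.7%: 7.5 in [6.3, 8.7] is true
  informed consent signed: no → false
Combine:
[1.1.1] false AND false = false
[1.1.2.1] false OR true OR false = true
[1.1.2] NOT true = false
[1.1] false → false (antecedent false ⇒ implication holds) = true
[1.2.1.1.2] false AND true = false
[1.2.1.1] false → false (antecedent false ⇒ implication holds) = true
[1.2.1.2.2] false AND false = false
[1.2.1.2] false AND false = false
[1.2.1] true AND false = false
[1.2] NOT false = true
[1.3.1.1.2] exactly-one(true, true) = false
[1.3.1.1] true → false = false
[1.3.1] NOT false = true
[1.3.2.2] exactly-one(false, true) = true
[1.3.2] true OR true = true
[1.3] exactly-one(true, true) = false
[1] true OR true OR false = true
[2] exactly-one(false, true, false) = true
[root] true AND true = true
Overall: true → enrolled

Enrolled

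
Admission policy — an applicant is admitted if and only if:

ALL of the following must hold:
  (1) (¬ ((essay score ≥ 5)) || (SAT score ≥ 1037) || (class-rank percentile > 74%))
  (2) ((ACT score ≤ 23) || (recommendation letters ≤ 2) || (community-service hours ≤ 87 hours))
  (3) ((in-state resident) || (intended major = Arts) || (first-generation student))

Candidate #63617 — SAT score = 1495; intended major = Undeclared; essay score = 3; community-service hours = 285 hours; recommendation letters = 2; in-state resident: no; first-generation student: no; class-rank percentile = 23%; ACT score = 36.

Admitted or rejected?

Atomic conditions:
  essay score ≥ 5: 3 ≥ 5 is false
  SAT score ≥ 1037: 1495 ≥ 1037 is true
  class-rank percentile > 74%: 23 > 74 is false
  ACT score ≤ 23: 36 ≤ 23 is false
  recommendation letters ≤ 2: 2 ≤ 2 is true
  community-service hours ≤ 87 hours: 285 ≤ 87 is false
  in-state resident: no → false
  intended major = Arts: Undeclared == Arts is false
  first-generation student: no → false
Combine:
[1.1] NOT false = true
[1] true OR true OR false = true
[2] false OR true OR false = true
[3] false OR false OR false = false
[root] true AND true AND false = false
Overall: false → rejected

Rejected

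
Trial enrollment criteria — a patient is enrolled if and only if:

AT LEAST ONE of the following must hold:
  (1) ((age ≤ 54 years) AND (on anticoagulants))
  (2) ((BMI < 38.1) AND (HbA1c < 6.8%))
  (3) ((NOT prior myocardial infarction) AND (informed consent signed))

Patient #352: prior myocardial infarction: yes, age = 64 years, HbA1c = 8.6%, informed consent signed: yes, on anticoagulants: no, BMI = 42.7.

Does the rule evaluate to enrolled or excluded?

Atomic conditions:
  age ≤ 54 years: 64 ≤ 54 is false
  on anticoagulants: no → false
  BMI < 38.1: 42.7 < 38.1 is false
  HbA1c < 6.8%: 8.6 < 6.8 is false
  NOT prior myocardial infarction: yes → false
  informed consent signed: yes → true
Combine:
[1] false AND false = false
[2] false AND false = false
[3] false AND true = false
[root] false OR false OR false = false
Overall: false → excluded

Excluded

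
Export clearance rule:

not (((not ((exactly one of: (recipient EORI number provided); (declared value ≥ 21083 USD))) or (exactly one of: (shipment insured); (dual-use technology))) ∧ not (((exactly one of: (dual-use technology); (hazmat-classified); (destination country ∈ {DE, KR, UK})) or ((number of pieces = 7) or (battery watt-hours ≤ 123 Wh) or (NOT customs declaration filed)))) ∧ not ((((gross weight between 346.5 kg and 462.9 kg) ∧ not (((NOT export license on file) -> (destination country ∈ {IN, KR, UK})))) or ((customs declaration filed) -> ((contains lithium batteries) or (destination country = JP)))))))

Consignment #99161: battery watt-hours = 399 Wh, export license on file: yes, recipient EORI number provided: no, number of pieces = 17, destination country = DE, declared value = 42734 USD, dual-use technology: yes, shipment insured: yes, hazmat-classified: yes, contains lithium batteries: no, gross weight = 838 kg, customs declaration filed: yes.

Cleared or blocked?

Atomic conditions:
  recipient EORI number provided: no → false
  declared value ≥ 21083 USD: 42734 ≥ 21083 is true
  shipment insured: yes → true
  dual-use technology: yes → true
  hazmat-classified: yes → true
  destination country ∈ {DE, KR, UK}: DE is in the set → true
  number of pieces = 7: 17 == 7 is false
  battery watt-hours ≤ 123 Wh: 399 ≤ 123 is false
  NOT customs declaration filed: yes → false
  gross weight between 346.5 kg and 462.9 kg: 838 in [346.5, 462.9] is false
  NOT export license on file: yes → false
  destination country ∈ {IN, KR, UK}: DE is not in the set → false
  customs declaration filed: yes → true
  contains lithium batteries: no → false
  destination country = JP: DE == JP is false
Combine:
[1.1.1.1] exactly-one(false, true) = true
[1.1.1] NOT true = false
[1.1.2] exactly-one(true, true) = false
[1.1] false OR false = false
[1.2.1.1] exactly-one(true, true, true) = false
[1.2.1.2] false OR false OR false = false
[1.2.1] false OR false = false
[1.2] NOT false = true
[1.3.1.1.2.1] false → false (antecedent false ⇒ implication holds) = true
[1.3.1.1.2] NOT true = false
[1.3.1.1] false AND false = false
[1.3.1.2.2] false OR false = false
[1.3.1.2] true → false = false
[1.3.1] false OR false = false
[1.3] NOT false = true
[1] false AND true AND true = false
[root] NOT false = true
Overall: true → cleared

Cleared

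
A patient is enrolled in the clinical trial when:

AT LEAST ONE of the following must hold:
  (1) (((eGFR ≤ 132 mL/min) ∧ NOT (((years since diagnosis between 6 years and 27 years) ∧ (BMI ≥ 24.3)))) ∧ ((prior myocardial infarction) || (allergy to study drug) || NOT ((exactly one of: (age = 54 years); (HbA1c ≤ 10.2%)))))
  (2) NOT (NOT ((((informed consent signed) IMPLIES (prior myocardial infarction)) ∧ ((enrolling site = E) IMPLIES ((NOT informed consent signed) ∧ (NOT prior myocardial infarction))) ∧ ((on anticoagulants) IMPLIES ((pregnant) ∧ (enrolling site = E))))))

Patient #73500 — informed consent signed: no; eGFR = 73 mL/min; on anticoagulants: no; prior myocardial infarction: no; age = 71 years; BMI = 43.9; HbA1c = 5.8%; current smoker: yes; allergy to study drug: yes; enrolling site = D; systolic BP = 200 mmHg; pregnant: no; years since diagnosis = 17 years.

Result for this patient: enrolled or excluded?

Atomic conditions:
  eGFR ≤ 132 mL/min: 73 ≤ 132 is true
  years since diagnosis between 6 years and 27 years: 17 in [6, 27] is true
  BMI ≥ 24.3: 43.9 ≥ 24.3 is true
  prior myocardial infarction: no → false
  allergy to study drug: yes → true
  age = 54 years: 71 == 54 is false
  HbA1c ≤ 10.2%: 5.8 ≤ 10.2 is true
  informed consent signed: no → false
  enrolling site = E: D == E is false
  NOT informed consent signed: no → true
  NOT prior myocardial infarction: no → true
  on anticoagulants: no → false
  pregnant: no → false
Combine:
[1.1.2.1] true AND true = true
[1.1.2] NOT true = false
[1.1] true AND false = false
[1.2.3.1] exactly-one(false, true) = true
[1.2.3] NOT true = false
[1.2] false OR true OR false = true
[1] false AND true = false
[2.1.1.1] false → false (antecedent false ⇒ implication holds) = true
[2.1.1.2.2] true AND true = true
[2.1.1.2] false → true (antecedent false ⇒ implication holds) = true
[2.1.1.3.2] false AND false = false
[2.1.1.3] false → false (antecedent false ⇒ implication holds) = true
[2.1.1] true AND true AND true = true
[2.1] NOT true = false
[2] NOT false = true
[root] false OR true = true
Overall: true → enrolled

Enrolled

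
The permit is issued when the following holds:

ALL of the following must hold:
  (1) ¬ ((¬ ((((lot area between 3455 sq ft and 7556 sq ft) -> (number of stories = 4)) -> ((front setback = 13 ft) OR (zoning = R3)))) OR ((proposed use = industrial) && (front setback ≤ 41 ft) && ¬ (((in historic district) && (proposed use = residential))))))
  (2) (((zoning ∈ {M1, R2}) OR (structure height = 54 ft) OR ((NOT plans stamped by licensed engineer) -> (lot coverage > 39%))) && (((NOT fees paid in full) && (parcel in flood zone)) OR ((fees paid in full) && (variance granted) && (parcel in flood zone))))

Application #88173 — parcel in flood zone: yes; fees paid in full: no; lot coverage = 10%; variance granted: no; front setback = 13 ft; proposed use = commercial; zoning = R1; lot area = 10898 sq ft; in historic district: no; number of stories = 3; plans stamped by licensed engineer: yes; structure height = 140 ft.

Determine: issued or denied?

Issued

Atomic conditions:
  lot area between 3455 sq ft and 7556 sq ft: 10898 in [3455, 7556] is false
  number of stories = 4: 3 == 4 is false
  front setback = 13 ft: 13 == 13 is true
  zoning = R3: R1 == R3 is false
  proposed use = industrial: commercial == industrial is false
  front setback ≤ 41 ft: 13 ≤ 41 is true
  in historic district: no → false
  proposed use = residential: commercial == residential is false
  zoning ∈ {M1, R2}: R1 is not in the set → false
  structure height = 54 ft: 140 == 54 is false
  NOT plans stamped by licensed engineer: yes → false
  lot coverage > 39%: 10 > 39 is false
  NOT fees paid in full: no → true
  parcel in flood zone: yes → true
  fees paid in full: no → false
  variance granted: no → false
Combine:
[1.1.1.1.1] false → false (antecedent false ⇒ implication holds) = true
[1.1.1.1.2] true OR false = true
[1.1.1.1] true → true = true
[1.1.1] NOT true = false
[1.1.2.3.1] false AND false = false
[1.1.2.3] NOT false = true
[1.1.2] false AND true AND true = false
[1.1] false OR false = false
[1] NOT false = true
[2.1.3] false → false (antecedent false ⇒ implication holds) = true
[2.1] false OR false OR true = true
[2.2.1] true AND true = true
[2.2.2] false AND false AND true = false
[2.2] true OR false = true
[2] true AND true = true
[root] true AND true = true
Overall: true → issued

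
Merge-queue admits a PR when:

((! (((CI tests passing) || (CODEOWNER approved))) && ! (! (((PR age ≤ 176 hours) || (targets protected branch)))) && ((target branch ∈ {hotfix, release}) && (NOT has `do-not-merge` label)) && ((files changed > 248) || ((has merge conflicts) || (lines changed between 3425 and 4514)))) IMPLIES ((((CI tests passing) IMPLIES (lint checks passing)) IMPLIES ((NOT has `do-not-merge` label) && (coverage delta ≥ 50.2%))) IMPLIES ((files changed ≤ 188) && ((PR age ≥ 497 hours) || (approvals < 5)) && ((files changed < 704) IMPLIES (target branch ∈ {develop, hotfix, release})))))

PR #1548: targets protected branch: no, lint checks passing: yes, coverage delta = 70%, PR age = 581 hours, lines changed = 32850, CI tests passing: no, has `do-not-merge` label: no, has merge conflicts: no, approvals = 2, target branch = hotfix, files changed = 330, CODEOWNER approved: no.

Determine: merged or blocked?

Merged

Atomic conditions:
  CI tests passing: no → false
  CODEOWNER approved: no → false
  PR age ≤ 176 hours: 581 ≤ 176 is false
  targets protected branch: no → false
  target branch ∈ {hotfix, release}: hotfix is in the set → true
  NOT has `do-not-merge` label: no → true
  files changed > 248: 330 > 248 is true
  has merge conflicts: no → false
  lines changed between 3425 and 4514: 32850 in [3425, 4514] is false
  lint checks passing: yes → true
  coverage delta ≥ 50.2%: 70 ≥ 50.2 is true
  files changed ≤ 188: 330 ≤ 188 is false
  PR age ≥ 497 hours: 581 ≥ 497 is true
  approvals < 5: 2 < 5 is true
  files changed < 704: 330 < 704 is true
  target branch ∈ {develop, hotfix, release}: hotfix is in the set → true
Combine:
[1.1.1] false OR false = false
[1.1] NOT false = true
[1.2.1.1] false OR false = false
[1.2.1] NOT false = true
[1.2] NOT true = false
[1.3] true AND true = true
[1.4.2] false OR false = false
[1.4] true OR false = true
[1] true AND false AND true AND true = false
[2.1.1] false → true (antecedent false ⇒ implication holds) = true
[2.1.2] true AND true = true
[2.1] true → true = true
[2.2.2] true OR true = true
[2.2.3] true → true = true
[2.2] false AND true AND true = false
[2] true → false = false
[root] false → false (antecedent false ⇒ implication holds) = true
Overall: true → merged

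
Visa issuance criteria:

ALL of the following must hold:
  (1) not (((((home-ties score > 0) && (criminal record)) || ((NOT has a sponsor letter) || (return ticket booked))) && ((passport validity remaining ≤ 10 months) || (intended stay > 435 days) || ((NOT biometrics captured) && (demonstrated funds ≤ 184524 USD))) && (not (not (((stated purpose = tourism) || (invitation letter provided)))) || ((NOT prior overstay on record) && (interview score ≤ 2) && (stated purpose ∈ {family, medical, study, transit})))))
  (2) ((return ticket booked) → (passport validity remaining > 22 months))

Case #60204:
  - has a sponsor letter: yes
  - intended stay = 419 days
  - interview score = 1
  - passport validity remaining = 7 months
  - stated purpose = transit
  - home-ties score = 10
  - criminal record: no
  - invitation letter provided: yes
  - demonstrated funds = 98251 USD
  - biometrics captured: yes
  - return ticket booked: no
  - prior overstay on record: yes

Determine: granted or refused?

Atomic conditions:
  home-ties score > 0: 10 > 0 is true
  criminal record: no → false
  NOT has a sponsor letter: yes → false
  return ticket booked: no → false
  passport validity remaining ≤ 10 months: 7 ≤ 10 is true
  intended stay > 435 days: 419 > 435 is false
  NOT biometrics captured: yes → false
  demonstrated funds ≤ 184524 USD: 98251 ≤ 184524 is true
  stated purpose = tourism: transit == tourism is false
  invitation letter provided: yes → true
  NOT prior overstay on record: yes → false
  interview score ≤ 2: 1 ≤ 2 is true
  stated purpose ∈ {family, medical, study, transit}: transit is in the set → true
  passport validity remaining > 22 months: 7 > 22 is false
Combine:
[1.1.1.1] true AND false = false
[1.1.1.2] false OR false = false
[1.1.1] false OR false = false
[1.1.2.3] false AND true = false
[1.1.2] true OR false OR false = true
[1.1.3.1.1.1] false OR true = true
[1.1.3.1.1] NOT true = false
[1.1.3.1] NOT false = true
[1.1.3.2] false AND true AND true = false
[1.1.3] true OR false = true
[1.1] false AND true AND true = false
[1] NOT false = true
[2] false → false (antecedent false ⇒ implication holds) = true
[root] true AND true = true
Overall: true → granted

Granted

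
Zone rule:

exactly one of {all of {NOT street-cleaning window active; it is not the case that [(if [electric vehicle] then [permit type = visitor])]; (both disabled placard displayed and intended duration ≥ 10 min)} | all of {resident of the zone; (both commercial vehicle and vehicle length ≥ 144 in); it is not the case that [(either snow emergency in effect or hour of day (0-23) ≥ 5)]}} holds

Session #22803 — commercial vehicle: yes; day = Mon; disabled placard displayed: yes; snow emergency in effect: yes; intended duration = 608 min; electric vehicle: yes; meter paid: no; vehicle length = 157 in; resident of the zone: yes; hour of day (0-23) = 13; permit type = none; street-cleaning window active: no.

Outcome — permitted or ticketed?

Atomic conditions:
  NOT street-cleaning window active: no → true
  electric vehicle: yes → true
  permit type = visitor: none == visitor is false
  disabled placard displayed: yes → true
  intended duration ≥ 10 min: 608 ≥ 10 is true
  resident of the zone: yes → true
  commercial vehicle: yes → true
  vehicle length ≥ 144 in: 157 ≥ 144 is true
  snow emergency in effect: yes → true
  hour of day (0-23) ≥ 5: 13 ≥ 5 is true
Combine:
[1.2.1] true → false = false
[1.2] NOT false = true
[1.3] true AND true = true
[1] true AND true AND true = true
[2.2] true AND true = true
[2.3.1] true OR true = true
[2.3] NOT true = false
[2] true AND true AND false = false
[root] exactly-one(true, false) = true
Overall: true → permitted

Permitted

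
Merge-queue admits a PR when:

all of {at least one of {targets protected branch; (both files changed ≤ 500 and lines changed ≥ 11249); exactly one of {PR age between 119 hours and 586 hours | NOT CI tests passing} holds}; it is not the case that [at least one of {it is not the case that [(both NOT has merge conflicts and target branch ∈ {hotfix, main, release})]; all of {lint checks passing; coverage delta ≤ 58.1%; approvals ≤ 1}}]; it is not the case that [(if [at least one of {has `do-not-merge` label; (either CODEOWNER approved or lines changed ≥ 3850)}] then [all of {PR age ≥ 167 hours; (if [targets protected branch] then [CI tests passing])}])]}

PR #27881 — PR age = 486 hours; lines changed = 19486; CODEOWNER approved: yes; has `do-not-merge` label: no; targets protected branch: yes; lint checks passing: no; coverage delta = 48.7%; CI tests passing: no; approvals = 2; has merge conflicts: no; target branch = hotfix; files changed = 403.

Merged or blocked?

Merged

Atomic conditions:
  targets protected branch: yes → true
  files changed ≤ 500: 403 ≤ 500 is true
  lines changed ≥ 11249: 19486 ≥ 11249 is true
  PR age between 119 hours and 586 hours: 486 in [119, 586] is true
  NOT CI tests passing: no → true
  NOT has merge conflicts: no → true
  target branch ∈ {hotfix, main, release}: hotfix is in the set → true
  lint checks passing: no → false
  coverage delta ≤ 58.1%: 48.7 ≤ 58.1 is true
  approvals ≤ 1: 2 ≤ 1 is false
  has `do-not-merge` label: no → false
  CODEOWNER approved: yes → true
  lines changed ≥ 3850: 19486 ≥ 3850 is true
  PR age ≥ 167 hours: 486 ≥ 167 is true
  CI tests passing: no → false
Combine:
[1.2] true AND true = true
[1.3] exactly-one(true, true) = false
[1] true OR true OR false = true
[2.1.1.1] true AND true = true
[2.1.1] NOT true = false
[2.1.2] false AND true AND false = false
[2.1] false OR false = false
[2] NOT false = true
[3.1.1.2] true OR true = true
[3.1.1] false OR true = true
[3.1.2.2] true → false = false
[3.1.2] true AND false = false
[3.1] true → false = false
[3] NOT false = true
[root] true AND true AND true = true
Overall: true → merged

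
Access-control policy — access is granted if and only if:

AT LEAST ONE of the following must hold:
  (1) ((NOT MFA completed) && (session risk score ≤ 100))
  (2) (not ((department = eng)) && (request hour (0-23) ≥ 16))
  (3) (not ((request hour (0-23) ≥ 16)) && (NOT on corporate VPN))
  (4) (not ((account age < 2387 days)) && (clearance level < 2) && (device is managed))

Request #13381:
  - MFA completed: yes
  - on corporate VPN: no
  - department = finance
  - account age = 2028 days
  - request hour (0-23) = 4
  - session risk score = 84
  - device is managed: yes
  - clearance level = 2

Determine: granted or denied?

Atomic conditions:
  NOT MFA completed: yes → false
  session risk score ≤ 100: 84 ≤ 100 is true
  department = eng: finance == eng is false
  request hour (0-23) ≥ 16: 4 ≥ 16 is false
  NOT on corporate VPN: no → true
  account age < 2387 days: 2028 < 2387 is true
  clearance level < 2: 2 < 2 is false
  device is managed: yes → true
Combine:
[1] false AND true = false
[2.1] NOT false = true
[2] true AND false = false
[3.1] NOT false = true
[3] true AND true = true
[4.1] NOT true = false
[4] false AND false AND true = false
[root] false OR false OR true OR false = true
Overall: true → granted

Granted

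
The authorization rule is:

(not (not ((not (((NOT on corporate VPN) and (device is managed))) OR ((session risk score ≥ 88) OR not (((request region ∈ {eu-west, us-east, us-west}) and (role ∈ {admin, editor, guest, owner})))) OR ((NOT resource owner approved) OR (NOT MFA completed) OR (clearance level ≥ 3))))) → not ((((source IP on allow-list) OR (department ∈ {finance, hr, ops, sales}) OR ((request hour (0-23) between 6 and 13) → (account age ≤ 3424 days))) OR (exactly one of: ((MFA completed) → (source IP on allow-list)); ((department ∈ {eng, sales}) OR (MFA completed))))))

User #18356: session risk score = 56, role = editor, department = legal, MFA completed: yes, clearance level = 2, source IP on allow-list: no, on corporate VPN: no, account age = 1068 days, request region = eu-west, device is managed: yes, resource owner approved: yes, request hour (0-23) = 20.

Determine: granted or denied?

Granted

Atomic conditions:
  NOT on corporate VPN: no → true
  device is managed: yes → true
  session risk score ≥ 88: 56 ≥ 88 is false
  request region ∈ {eu-west, us-east, us-west}: eu-west is in the set → true
  role ∈ {admin, editor, guest, owner}: editor is in the set → true
  NOT resource owner approved: yes → false
  NOT MFA completed: yes → false
  clearance level ≥ 3: 2 ≥ 3 is false
  source IP on allow-list: no → false
  department ∈ {finance, hr, ops, sales}: legal is not in the set → false
  request hour (0-23) between 6 and 13: 20 in [6, 13] is false
  account age ≤ 3424 days: 1068 ≤ 3424 is true
  MFA completed: yes → true
  department ∈ {eng, sales}: legal is not in the set → false
Combine:
[1.1.1.1.1] true AND true = true
[1.1.1.1] NOT true = false
[1.1.1.2.2.1] true AND true = true
[1.1.1.2.2] NOT true = false
[1.1.1.2] false OR false = false
[1.1.1.3] false OR false OR false = false
[1.1.1] false OR false OR false = false
[1.1] NOT false = true
[1] NOT true = false
[2.1.1.3] false → true (antecedent false ⇒ implication holds) = true
[2.1.1] false OR false OR true = true
[2.1.2.1] true → false = false
[2.1.2.2] false OR true = true
[2.1.2] exactly-one(false, true) = true
[2.1] true OR true = true
[2] NOT true = false
[root] false → false (antecedent false ⇒ implication holds) = true
Overall: true → granted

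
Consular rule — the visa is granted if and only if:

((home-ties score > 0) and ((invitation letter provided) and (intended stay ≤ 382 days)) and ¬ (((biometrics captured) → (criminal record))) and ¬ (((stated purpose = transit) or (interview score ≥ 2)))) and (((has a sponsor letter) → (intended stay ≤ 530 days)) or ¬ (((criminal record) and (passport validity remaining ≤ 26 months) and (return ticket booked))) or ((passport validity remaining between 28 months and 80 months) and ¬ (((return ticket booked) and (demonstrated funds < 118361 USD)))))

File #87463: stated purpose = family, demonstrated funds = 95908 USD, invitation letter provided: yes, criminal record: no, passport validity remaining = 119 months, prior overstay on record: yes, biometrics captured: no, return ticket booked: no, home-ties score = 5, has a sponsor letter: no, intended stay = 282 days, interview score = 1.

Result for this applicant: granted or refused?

Refused

Atomic conditions:
  home-ties score > 0: 5 > 0 is true
  invitation letter provided: yes → true
  intended stay ≤ 382 days: 282 ≤ 382 is true
  biometrics captured: no → false
  criminal record: no → false
  stated purpose = transit: family == transit is false
  interview score ≥ 2: 1 ≥ 2 is false
  has a sponsor letter: no → false
  intended stay ≤ 530 days: 282 ≤ 530 is true
  passport validity remaining ≤ 26 months: 119 ≤ 26 is false
  return ticket booked: no → false
  passport validity remaining between 28 months and 80 months: 119 in [28, 80] is false
  demonstrated funds < 118361 USD: 95908 < 118361 is true
Combine:
[1.2] true AND true = true
[1.3.1] false → false (antecedent false ⇒ implication holds) = true
[1.3] NOT true = false
[1.4.1] false OR false = false
[1.4] NOT false = true
[1] true AND true AND false AND true = false
[2.1] false → true (antecedent false ⇒ implication holds) = true
[2.2.1] false AND false AND false = false
[2.2] NOT false = true
[2.3.2.1] false AND true = false
[2.3.2] NOT false = true
[2.3] false AND true = false
[2] true OR true OR false = true
[root] false AND true = false
Overall: false → refused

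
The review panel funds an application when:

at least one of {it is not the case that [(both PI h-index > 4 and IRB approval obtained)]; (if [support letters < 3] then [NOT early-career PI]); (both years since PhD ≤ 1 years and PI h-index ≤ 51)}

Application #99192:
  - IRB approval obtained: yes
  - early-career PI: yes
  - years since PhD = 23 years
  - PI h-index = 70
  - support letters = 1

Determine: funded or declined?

Declined

Atomic conditions:
  PI h-index > 4: 70 > 4 is true
  IRB approval obtained: yes → true
  support letters < 3: 1 < 3 is true
  NOT early-career PI: yes → false
  years since PhD ≤ 1 years: 23 ≤ 1 is false
  PI h-index ≤ 51: 70 ≤ 51 is false
Combine:
[1.1] true AND true = true
[1] NOT true = false
[2] true → false = false
[3] false AND false = false
[root] false OR false OR false = false
Overall: false → declined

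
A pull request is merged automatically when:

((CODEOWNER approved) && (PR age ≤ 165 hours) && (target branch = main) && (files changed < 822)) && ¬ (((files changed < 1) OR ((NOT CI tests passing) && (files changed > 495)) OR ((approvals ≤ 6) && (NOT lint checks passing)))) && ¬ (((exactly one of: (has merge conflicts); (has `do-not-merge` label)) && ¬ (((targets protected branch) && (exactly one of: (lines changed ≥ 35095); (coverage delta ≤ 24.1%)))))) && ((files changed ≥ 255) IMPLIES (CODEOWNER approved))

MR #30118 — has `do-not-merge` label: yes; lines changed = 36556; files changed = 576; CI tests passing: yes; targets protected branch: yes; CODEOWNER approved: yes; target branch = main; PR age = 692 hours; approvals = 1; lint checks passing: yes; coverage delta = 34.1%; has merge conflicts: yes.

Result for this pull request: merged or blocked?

Atomic conditions:
  CODEOWNER approved: yes → true
  PR age ≤ 165 hours: 692 ≤ 165 is false
  target branch = main: main == main is true
  files changed < 822: 576 < 822 is true
  files changed < 1: 576 < 1 is false
  NOT CI tests passing: yes → false
  files changed > 495: 576 > 495 is true
  approvals ≤ 6: 1 ≤ 6 is true
  NOT lint checks passing: yes → false
  has merge conflicts: yes → true
  has `do-not-merge` label: yes → true
  targets protected branch: yes → true
  lines changed ≥ 35095: 36556 ≥ 35095 is true
  coverage delta ≤ 24.1%: 34.1 ≤ 24.1 is false
  files changed ≥ 255: 576 ≥ 255 is true
Combine:
[1] true AND false AND true AND true = false
[2.1.2] false AND true = false
[2.1.3] true AND false = false
[2.1] false OR false OR false = false
[2] NOT false = true
[3.1.1] exactly-one(true, true) = false
[3.1.2.1.2] exactly-one(true, false) = true
[3.1.2.1] true AND true = true
[3.1.2] NOT true = false
[3.1] false AND false = false
[3] NOT false = true
[4] true → true = true
[root] false AND true AND true AND true = false
Overall: false → blocked

Blocked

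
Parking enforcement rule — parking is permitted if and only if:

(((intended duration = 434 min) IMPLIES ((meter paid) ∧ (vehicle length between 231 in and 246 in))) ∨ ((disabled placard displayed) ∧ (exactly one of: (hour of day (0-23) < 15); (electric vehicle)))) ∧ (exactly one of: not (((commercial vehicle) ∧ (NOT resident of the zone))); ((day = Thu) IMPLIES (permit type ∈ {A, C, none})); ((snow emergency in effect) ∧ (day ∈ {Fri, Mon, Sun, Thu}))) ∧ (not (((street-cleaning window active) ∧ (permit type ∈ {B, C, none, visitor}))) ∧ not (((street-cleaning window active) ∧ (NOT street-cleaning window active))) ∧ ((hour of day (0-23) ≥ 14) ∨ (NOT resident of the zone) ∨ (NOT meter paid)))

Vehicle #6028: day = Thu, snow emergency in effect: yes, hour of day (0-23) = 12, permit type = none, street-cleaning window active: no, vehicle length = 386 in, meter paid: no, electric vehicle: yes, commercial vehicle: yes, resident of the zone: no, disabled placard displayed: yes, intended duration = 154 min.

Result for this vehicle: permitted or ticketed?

Atomic conditions:
  intended duration = 434 min: 154 == 434 is false
  meter paid: no → false
  vehicle length between 231 in and 246 in: 386 in [231, 246] is false
  disabled placard displayed: yes → true
  hour of day (0-23) < 15: 12 < 15 is true
  electric vehicle: yes → true
  commercial vehicle: yes → true
  NOT resident of the zone: no → true
  day = Thu: Thu == Thu is true
  permit type ∈ {A, C, none}: none is in the set → true
  snow emergency in effect: yes → true
  day ∈ {Fri, Mon, Sun, Thu}: Thu is in the set → true
  street-cleaning window active: no → false
  permit type ∈ {B, C, none, visitor}: none is in the set → true
  NOT street-cleaning window active: no → true
  hour of day (0-23) ≥ 14: 12 ≥ 14 is false
  NOT meter paid: no → true
Combine:
[1.1.2] false AND false = false
[1.1] false → false (antecedent false ⇒ implication holds) = true
[1.2.2] exactly-one(true, true) = false
[1.2] true AND false = false
[1] true OR false = true
[2.1.1] true AND true = true
[2.1] NOT true = false
[2.2] true → true = true
[2.3] true AND true = true
[2] exactly-one(false, true, true) = false
[3.1.1] false AND true = false
[3.1] NOT false = true
[3.2.1] false AND true = false
[3.2] NOT false = true
[3.3] false OR true OR true = true
[3] true AND true AND true = true
[root] true AND false AND true = false
Overall: false → ticketed

Ticketed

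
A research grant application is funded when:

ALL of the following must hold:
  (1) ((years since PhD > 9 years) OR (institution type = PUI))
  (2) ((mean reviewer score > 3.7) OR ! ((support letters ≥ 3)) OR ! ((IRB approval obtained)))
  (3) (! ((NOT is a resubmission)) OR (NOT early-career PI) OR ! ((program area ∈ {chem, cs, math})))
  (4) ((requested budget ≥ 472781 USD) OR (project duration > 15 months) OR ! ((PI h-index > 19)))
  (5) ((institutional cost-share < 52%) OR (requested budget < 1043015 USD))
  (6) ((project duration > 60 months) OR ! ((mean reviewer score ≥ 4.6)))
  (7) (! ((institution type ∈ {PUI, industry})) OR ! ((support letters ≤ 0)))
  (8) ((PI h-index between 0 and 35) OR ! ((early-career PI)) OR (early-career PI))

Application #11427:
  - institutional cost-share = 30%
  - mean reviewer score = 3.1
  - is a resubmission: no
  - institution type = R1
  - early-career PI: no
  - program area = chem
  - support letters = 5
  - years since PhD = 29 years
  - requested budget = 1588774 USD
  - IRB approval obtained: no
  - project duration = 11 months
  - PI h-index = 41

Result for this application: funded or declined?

Funded

Atomic conditions:
  years since PhD > 9 years: 29 > 9 is true
  institution type = PUI: R1 == PUI is false
  mean reviewer score > 3.7: 3.1 > 3.7 is false
  support letters ≥ 3: 5 ≥ 3 is true
  IRB approval obtained: no → false
  NOT is a resubmission: no → true
  NOT early-career PI: no → true
  program area ∈ {chem, cs, math}: chem is in the set → true
  requested budget ≥ 472781 USD: 1588774 ≥ 472781 is true
  project duration > 15 months: 11 > 15 is false
  PI h-index > 19: 41 > 19 is true
  institutional cost-share < 52%: 30 < 52 is true
  requested budget < 1043015 USD: 1588774 < 1043015 is false
  project duration > 60 months: 11 > 60 is false
  mean reviewer score ≥ 4.6: 3.1 ≥ 4.6 is false
  institution type ∈ {PUI, industry}: R1 is not in the set → false
  support letters ≤ 0: 5 ≤ 0 is false
  PI h-index between 0 and 35: 41 in [0, 35] is false
  early-career PI: no → false
Combine:
[1] true OR false = true
[2.2] NOT true = false
[2.3] NOT false = true
[2] false OR false OR true = true
[3.1] NOT true = false
[3.3] NOT true = false
[3] false OR true OR false = true
[4.3] NOT true = false
[4] true OR false OR false = true
[5] true OR false = true
[6.2] NOT false = true
[6] false OR true = true
[7.1] NOT false = true
[7.2] NOT false = true
[7] true OR true = true
[8.2] NOT false = true
[8] false OR true OR false = true
[root] true AND true AND true AND true AND true AND true AND true AND true = true
Overall: true → funded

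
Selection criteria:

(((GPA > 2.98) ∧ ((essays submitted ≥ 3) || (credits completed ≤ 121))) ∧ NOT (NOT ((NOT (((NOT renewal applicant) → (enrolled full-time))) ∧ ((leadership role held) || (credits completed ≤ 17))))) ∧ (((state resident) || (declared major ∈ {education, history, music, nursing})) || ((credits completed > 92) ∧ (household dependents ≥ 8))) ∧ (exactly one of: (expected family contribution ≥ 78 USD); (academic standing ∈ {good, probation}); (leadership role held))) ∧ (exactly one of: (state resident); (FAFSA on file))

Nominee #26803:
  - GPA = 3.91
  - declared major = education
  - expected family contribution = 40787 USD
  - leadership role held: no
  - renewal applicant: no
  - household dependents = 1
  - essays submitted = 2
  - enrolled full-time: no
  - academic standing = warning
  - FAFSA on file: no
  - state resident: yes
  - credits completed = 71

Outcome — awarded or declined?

Declined

Atomic conditions:
  GPA > 2.98: 3.91 > 2.98 is true
  essays submitted ≥ 3: 2 ≥ 3 is false
  credits completed ≤ 121: 71 ≤ 121 is true
  NOT renewal applicant: no → true
  enrolled full-time: no → false
  leadership role held: no → false
  credits completed ≤ 17: 71 ≤ 17 is false
  state resident: yes → true
  declared major ∈ {education, history, music, nursing}: education is in the set → true
  credits completed > 92: 71 > 92 is false
  household dependents ≥ 8: 1 ≥ 8 is false
  expected family contribution ≥ 78 USD: 40787 ≥ 78 is true
  academic standing ∈ {good, probation}: warning is not in the set → false
  FAFSA on file: no → false
Combine:
[1.1.2] false OR true = true
[1.1] true AND true = true
[1.2.1.1.1.1] true → false = false
[1.2.1.1.1] NOT false = true
[1.2.1.1.2] false OR false = false
[1.2.1.1] true AND false = false
[1.2.1] NOT false = true
[1.2] NOT true = false
[1.3.1] true OR true = true
[1.3.2] false AND false = false
[1.3] true OR false = true
[1.4] exactly-one(true, false, false) = true
[1] true AND false AND true AND true = false
[2] exactly-one(true, false) = true
[root] false AND true = false
Overall: false → declined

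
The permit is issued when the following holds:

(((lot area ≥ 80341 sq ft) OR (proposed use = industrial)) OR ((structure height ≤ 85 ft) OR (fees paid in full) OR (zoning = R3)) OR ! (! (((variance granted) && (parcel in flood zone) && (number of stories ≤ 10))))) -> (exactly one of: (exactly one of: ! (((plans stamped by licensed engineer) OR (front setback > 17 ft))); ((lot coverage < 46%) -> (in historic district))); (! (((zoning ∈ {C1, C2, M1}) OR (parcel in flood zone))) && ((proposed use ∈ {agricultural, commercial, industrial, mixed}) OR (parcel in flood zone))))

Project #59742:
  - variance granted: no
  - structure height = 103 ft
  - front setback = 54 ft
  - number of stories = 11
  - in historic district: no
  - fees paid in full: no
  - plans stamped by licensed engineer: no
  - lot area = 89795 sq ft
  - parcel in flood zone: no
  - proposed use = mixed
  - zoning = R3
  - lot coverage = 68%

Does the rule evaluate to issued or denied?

Denied

Atomic conditions:
  lot area ≥ 80341 sq ft: 89795 ≥ 80341 is true
  proposed use = industrial: mixed == industrial is false
  structure height ≤ 85 ft: 103 ≤ 85 is false
  fees paid in full: no → false
  zoning = R3: R3 == R3 is true
  variance granted: no → false
  parcel in flood zone: no → false
  number of stories ≤ 10: 11 ≤ 10 is false
  plans stamped by licensed engineer: no → false
  front setback > 17 ft: 54 > 17 is true
  lot coverage < 46%: 68 < 46 is false
  in historic district: no → false
  zoning ∈ {C1, C2, M1}: R3 is not in the set → false
  proposed use ∈ {agricultural, commercial, industrial, mixed}: mixed is in the set → true
Combine:
[1.1] true OR false = true
[1.2] false OR false OR true = true
[1.3.1.1] false AND false AND false = false
[1.3.1] NOT false = true
[1.3] NOT true = false
[1] true OR true OR false = true
[2.1.1.1] false OR true = true
[2.1.1] NOT true = false
[2.1.2] false → false (antecedent false ⇒ implication holds) = true
[2.1] exactly-one(false, true) = true
[2.2.1.1] false OR false = false
[2.2.1] NOT false = true
[2.2.2] true OR false = true
[2.2] true AND true = true
[2] exactly-one(true, true) = false
[root] true → false = false
Overall: false → denied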